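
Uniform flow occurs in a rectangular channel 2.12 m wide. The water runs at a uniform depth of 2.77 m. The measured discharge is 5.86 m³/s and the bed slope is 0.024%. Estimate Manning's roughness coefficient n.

Flow area A = b·y = 2.12 × 2.77 = 5.872 m². Wetted perimeter P = b + 2y = 2.12 + 2×2.77 = 7.66 m.
Hydraulic radius R = A/P = 5.872/7.66 = 0.7666 m.
Rearranging Manning's equation: n = (1/Q) A R^(2/3) S^(1/2) = (1/5.86) × 5.872 × 0.7666^(2/3) × √0.00024 = 0.013.

n = 0.013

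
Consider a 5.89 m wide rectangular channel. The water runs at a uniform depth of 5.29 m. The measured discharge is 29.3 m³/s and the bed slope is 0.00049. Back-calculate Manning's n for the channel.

Flow area A = b·y = 5.89 × 5.29 = 31.16 m². Wetted perimeter P = b + 2y = 5.89 + 2×5.29 = 16.47 m.
Hydraulic radius R = A/P = 31.16/16.47 = 1.892 m.
Rearranging Manning's equation: n = (1/Q) A R^(2/3) S^(1/2) = (1/29.3) × 31.16 × 1.892^(2/3) × √0.00049 = 0.036.

n = 0.036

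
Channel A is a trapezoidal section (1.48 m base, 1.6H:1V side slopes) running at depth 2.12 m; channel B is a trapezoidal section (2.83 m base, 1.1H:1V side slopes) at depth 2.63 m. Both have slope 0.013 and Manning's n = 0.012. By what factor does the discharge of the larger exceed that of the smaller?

1.73

Channel A: With bottom width b = 1.48 m and side slope z = 1.6: A = (b + zy)y = (1.48 + 1.6×2.12)×2.12 = 10.33 m²; P = b + 2y√(1+z²) = 1.48 + 2×2.12×1.887 = 9.48 m. Hydraulic radius R = A/P = 10.33/9.48 = 1.09 m. Q_A = (1/0.012)·10.33·1.09^(2/3)·√0.013 = 103.9 m³/s.
Channel B: With bottom width b = 2.83 m and side slope z = 1.1: A = (b + zy)y = (2.83 + 1.1×2.63)×2.63 = 15.05 m²; P = b + 2y√(1+z²) = 2.83 + 2×2.63×1.487 = 10.65 m. Hydraulic radius R = A/P = 15.05/10.65 = 1.413 m. Q_B = (1/0.012)·15.05·1.413^(2/3)·√0.013 = 180.1 m³/s.
The larger discharge is 180.1 m³/s and the smaller is 103.9 m³/s; the ratio is 1.73.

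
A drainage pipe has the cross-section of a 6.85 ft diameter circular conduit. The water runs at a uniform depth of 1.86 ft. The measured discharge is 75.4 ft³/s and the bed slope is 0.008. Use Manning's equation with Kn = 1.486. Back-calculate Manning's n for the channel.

For a circular section of diameter D = 6.85 ft at depth y = 1.86 ft, the central angle is θ = 2 arccos(1 − 2y/D) = 2.193 rad. Then A = (D²/8)(θ − sin θ) = 8.092 ft² and P = Dθ/2 = 7.509 ft.
Hydraulic radius R = A/P = 8.092/7.509 = 1.078 ft.
Rearranging Manning's equation: n = (1.486/Q) A R^(2/3) S^(1/2) = (1.486/75.4) × 8.092 × 1.078^(2/3) × √0.008 = 0.015.

n = 0.015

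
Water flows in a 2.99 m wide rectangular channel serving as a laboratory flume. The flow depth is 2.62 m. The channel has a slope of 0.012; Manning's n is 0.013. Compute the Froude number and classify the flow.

Flow area A = b·y = 2.99 × 2.62 = 7.834 m². Wetted perimeter P = b + 2y = 2.99 + 2×2.62 = 8.23 m.
Hydraulic radius R = A/P = 7.834/8.23 = 0.9519 m.
V = (1/n) R^(2/3) √S = (1/0.013) × 0.9519^(2/3) × √0.012 = 8.154 m/s. Hydraulic depth D_h = A/T = 7.834/2.99 = 2.62 m.
Froude number Fr = V/√(g·D_h) = 8.154/√(9.81×2.62) = 1.61, which is greater than 1, so the flow is supercritical.

supercritical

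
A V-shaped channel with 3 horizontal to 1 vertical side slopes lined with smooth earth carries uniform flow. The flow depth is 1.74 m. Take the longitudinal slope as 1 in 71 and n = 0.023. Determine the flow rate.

For a triangular section with side slope z = 3: A = zy² = 3×1.74² = 9.083 m²; P = 2y√(1+z²) = 2×1.74×3.162 = 11 m.
Hydraulic radius R = A/P = 9.083/11 = 0.8254 m.
Manning's equation: Q = (1/n) A R^(2/3) S^(1/2) = (1/0.023) × 9.083 × 0.8254^(2/3) × 0.01408^(1/2) = 41.2 m³/s.

Q = 41.2 m³/s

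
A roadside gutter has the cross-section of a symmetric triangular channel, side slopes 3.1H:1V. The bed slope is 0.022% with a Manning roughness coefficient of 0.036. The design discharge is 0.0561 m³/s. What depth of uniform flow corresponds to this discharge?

y_n = 0.373 m

Manning's equation rearranged: A R^(2/3) = nQ / (1·√S) = 0.036 × 0.0561 / (√0.00022) = 0.1362.
Trying y = 0.455 m: A R^(2/3) = 0.2314 — too large.
Trying y = 0.304 m: A R^(2/3) = 0.07895 — too small.
Trying y = 0.373 m: A R^(2/3) = 0.1362 — close enough.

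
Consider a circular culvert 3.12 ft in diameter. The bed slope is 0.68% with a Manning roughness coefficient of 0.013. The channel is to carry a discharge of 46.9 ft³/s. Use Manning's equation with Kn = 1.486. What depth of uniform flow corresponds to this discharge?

Manning's equation rearranged: A R^(2/3) = nQ / (1.486·√S) = 0.013 × 46.9 / (1.486 × √0.0068) = 4.976.
Trying y = 2.54 ft: A R^(2/3) = 6.439 — high.
Trying y = 1.78 ft: A R^(2/3) = 4.024 — low.
Trying y = 2.05 ft: A R^(2/3) = 4.976 — close enough.

y_n = 2.05 ft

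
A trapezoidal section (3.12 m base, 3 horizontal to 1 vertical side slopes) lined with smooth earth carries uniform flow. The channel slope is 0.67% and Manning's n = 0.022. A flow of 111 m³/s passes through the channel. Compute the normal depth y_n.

Manning's equation rearranged: A R^(2/3) = nQ / (1·√S) = 0.022 × 111 / (√0.0067) = 29.83.
At y = 2.7 m: A R^(2/3) = 39.7 — over.
At y = 2.38 m: A R^(2/3) = 29.73 — ≈ 29.83.

y_n = 2.38 m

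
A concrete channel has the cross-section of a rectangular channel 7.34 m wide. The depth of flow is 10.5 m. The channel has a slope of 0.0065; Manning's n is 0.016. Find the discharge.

Flow area A = b·y = 7.34 × 10.5 = 77.07 m². Wetted perimeter P = b + 2y = 7.34 + 2×10.5 = 28.34 m.
Hydraulic radius R = A/P = 77.07/28.34 = 2.719 m.
Manning's equation: Q = (1/n) A R^(2/3) S^(1/2) = (1/0.016) × 77.07 × 2.719^(2/3) × 0.0065^(1/2) = 757 m³/s.

Q = 757 m³/s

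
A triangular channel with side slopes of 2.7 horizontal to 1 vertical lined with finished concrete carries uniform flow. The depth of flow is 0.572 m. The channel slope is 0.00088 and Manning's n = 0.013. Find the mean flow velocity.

V = 0.949 m/s

For a triangular section with side slope z = 2.7: A = zy² = 2.7×0.572² = 0.8834 m²; P = 2y√(1+z²) = 2×0.572×2.879 = 3.294 m.
Hydraulic radius R = A/P = 0.8834/3.294 = 0.2682 m.
From Manning's equation, V = (1/n) R^(2/3) S^(1/2) = (1/0.013) × 0.2682^(2/3) × 0.00088^(1/2) = 0.949 m/s.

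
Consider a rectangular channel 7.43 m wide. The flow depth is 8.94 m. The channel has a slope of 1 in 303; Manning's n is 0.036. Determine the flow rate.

Q = 202 m³/s

Flow area A = b·y = 7.43 × 8.94 = 66.42 m². Wetted perimeter P = b + 2y = 7.43 + 2×8.94 = 25.31 m.
Hydraulic radius R = A/P = 66.42/25.31 = 2.624 m.
Manning's equation: Q = (1/n) A R^(2/3) S^(1/2) = (1/0.036) × 66.42 × 2.624^(2/3) × 0.0033^(1/2) = 202 m³/s.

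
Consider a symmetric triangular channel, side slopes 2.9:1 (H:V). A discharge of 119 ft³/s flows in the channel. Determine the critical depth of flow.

At critical depth, Q² T / (g A³) = 1, i.e. A³/T = Q²/g = 119²/32.2 = 439.8.
Try y = 2.12 ft: A³/T = 180.1 — too small.
Try y = 2.53 ft: A³/T = 435.9 — matches.

y_c = 2.53 ft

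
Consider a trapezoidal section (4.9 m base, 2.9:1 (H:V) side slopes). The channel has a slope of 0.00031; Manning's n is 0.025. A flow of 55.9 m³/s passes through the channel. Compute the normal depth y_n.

Manning's equation rearranged: A R^(2/3) = nQ / (1·√S) = 0.025 × 55.9 / (√0.00031) = 79.37.
At y = 3.95 m: A R^(2/3) = 109.9 — over.
At y = 2.34 m: A R^(2/3) = 34.55 — short.
At y = 3.42 m: A R^(2/3) = 79.32 — ≈ 79.37.

y_n = 3.42 m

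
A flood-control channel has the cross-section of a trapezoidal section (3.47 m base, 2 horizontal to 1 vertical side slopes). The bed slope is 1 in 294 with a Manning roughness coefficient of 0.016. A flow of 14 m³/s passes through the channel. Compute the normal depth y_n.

y_n = 0.946 m

Manning's equation rearranged: A R^(2/3) = nQ / (1·√S) = 0.016 × 14 / (√0.003401) = 3.841.
Try y = 0.719 m: A R^(2/3) = 2.305 — too small.
Try y = 0.946 m: A R^(2/3) = 3.84 — matches.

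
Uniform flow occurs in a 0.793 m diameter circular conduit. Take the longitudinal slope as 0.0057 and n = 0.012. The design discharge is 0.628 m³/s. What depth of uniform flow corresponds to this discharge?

Manning's equation rearranged: A R^(2/3) = nQ / (1·√S) = 0.012 × 0.628 / (√0.0057) = 0.09982.
Trying y = 0.51 m: A R^(2/3) = 0.1251 — high.
Trying y = 0.313 m: A R^(2/3) = 0.05522 — low.
Trying y = 0.44 m: A R^(2/3) = 0.09976 — matches.

y_n = 0.44 m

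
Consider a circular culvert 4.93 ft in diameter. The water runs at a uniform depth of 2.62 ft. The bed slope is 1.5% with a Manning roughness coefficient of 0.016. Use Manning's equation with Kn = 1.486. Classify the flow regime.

For a circular section of diameter D = 4.93 ft at depth y = 2.62 ft, the central angle is θ = 2 arccos(1 − 2y/D) = 3.267 rad. Then A = (D²/8)(θ − sin θ) = 10.31 ft² and P = Dθ/2 = 8.054 ft.
Hydraulic radius R = A/P = 10.31/8.054 = 1.28 ft.
V = (1.486/n) R^(2/3) √S = (1.486/0.016) × 1.28^(2/3) × √0.015 = 13.41 ft/s. Hydraulic depth D_h = A/T = 10.31/4.92 = 2.095 ft.
Froude number Fr = V/√(g·D_h) = 13.41/√(32.2×2.095) = 1.63, which is greater than 1, so the flow is supercritical.

supercritical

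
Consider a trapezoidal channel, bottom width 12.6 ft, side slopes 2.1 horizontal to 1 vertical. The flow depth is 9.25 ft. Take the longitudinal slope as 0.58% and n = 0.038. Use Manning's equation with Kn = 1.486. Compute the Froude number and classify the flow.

subcritical

With bottom width b = 12.6 ft and side slope z = 2.1: A = (b + zy)y = (12.6 + 2.1×9.25)×9.25 = 296.2 ft²; P = b + 2y√(1+z²) = 12.6 + 2×9.25×2.326 = 55.63 ft.
Hydraulic radius R = A/P = 296.2/55.63 = 5.325 ft.
V = (1.486/n) R^(2/3) √S = (1.486/0.038) × 5.325^(2/3) × √0.0058 = 9.082 ft/s. Hydraulic depth D_h = A/T = 296.2/51.45 = 5.758 ft.
Froude number Fr = V/√(g·D_h) = 9.082/√(32.2×5.758) = 0.667, which is less than 1, so the flow is subcritical.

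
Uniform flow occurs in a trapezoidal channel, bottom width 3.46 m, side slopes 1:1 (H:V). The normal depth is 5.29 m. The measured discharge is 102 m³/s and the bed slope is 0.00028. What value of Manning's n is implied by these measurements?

With bottom width b = 3.46 m and side slope z = 1: A = (b + zy)y = (3.46 + 1×5.29)×5.29 = 46.29 m²; P = b + 2y√(1+z²) = 3.46 + 2×5.29×1.414 = 18.42 m.
Hydraulic radius R = A/P = 46.29/18.42 = 2.513 m.
Rearranging Manning's equation: n = (1/Q) A R^(2/3) S^(1/2) = (1/102) × 46.29 × 2.513^(2/3) × √0.00028 = 0.014.

n = 0.014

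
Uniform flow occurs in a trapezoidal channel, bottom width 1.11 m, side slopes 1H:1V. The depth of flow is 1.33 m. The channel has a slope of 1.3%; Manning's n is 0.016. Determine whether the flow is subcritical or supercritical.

With bottom width b = 1.11 m and side slope z = 1: A = (b + zy)y = (1.11 + 1×1.33)×1.33 = 3.245 m²; P = b + 2y√(1+z²) = 1.11 + 2×1.33×1.414 = 4.872 m.
Hydraulic radius R = A/P = 3.245/4.872 = 0.6661 m.
V = (1/n) R^(2/3) √S = (1/0.016) × 0.6661^(2/3) × √0.013 = 5.435 m/s. Hydraulic depth D_h = A/T = 3.245/3.77 = 0.8608 m.
Froude number Fr = V/√(g·D_h) = 5.435/√(9.81×0.8608) = 1.87, which is greater than 1, so the flow is supercritical.

supercritical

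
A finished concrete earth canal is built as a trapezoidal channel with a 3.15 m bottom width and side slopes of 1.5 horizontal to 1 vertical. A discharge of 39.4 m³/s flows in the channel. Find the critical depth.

At critical depth, Q² T / (g A³) = 1, i.e. A³/T = Q²/g = 39.4²/9.81 = 158.2.
At y = 2.32 m: A³/T = 360 — too large.
At y = 1.33 m: A³/T = 44.88 — too small.
At y = 1.87 m: A³/T = 157.6 — close enough.

y_c = 1.87 m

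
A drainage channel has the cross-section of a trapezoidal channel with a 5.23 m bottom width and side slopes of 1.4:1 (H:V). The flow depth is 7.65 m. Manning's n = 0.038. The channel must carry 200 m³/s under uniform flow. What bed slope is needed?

S = 0.00064

With bottom width b = 5.23 m and side slope z = 1.4: A = (b + zy)y = (5.23 + 1.4×7.65)×7.65 = 121.9 m²; P = b + 2y√(1+z²) = 5.23 + 2×7.65×1.72 = 31.55 m.
Hydraulic radius R = A/P = 121.9/31.55 = 3.865 m.
From Manning's equation, S = [nQ / (1 A R^(2/3))]² = [0.038 × 200 / (1 × 121.9 × 3.865^(2/3))]² = 0.00064.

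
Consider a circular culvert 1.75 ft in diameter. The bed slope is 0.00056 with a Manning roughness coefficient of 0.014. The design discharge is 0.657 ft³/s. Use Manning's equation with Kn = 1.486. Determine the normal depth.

Manning's equation rearranged: A R^(2/3) = nQ / (1.486·√S) = 0.014 × 0.657 / (1.486 × √0.00056) = 0.2616.
Trying y = 0.437 ft: A R^(2/3) = 0.1895 — short.
Trying y = 0.596 ft: A R^(2/3) = 0.3461 — over.
Trying y = 0.515 ft: A R^(2/3) = 0.2615 — close enough.

y_n = 0.515 ft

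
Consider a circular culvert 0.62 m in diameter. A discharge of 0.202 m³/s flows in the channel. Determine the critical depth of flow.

At critical depth, Q² T / (g A³) = 1, i.e. A³/T = Q²/g = 0.202²/9.81 = 0.004159.
Trying y = 0.213 m: A³/T = 0.001314 — low.
Trying y = 0.287 m: A³/T = 0.004132 — matches.

y_c = 0.287 m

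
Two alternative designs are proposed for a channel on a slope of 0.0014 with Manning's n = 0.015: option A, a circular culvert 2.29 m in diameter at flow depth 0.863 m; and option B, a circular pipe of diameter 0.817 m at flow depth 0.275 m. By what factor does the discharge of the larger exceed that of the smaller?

Channel A: For a circular section of diameter D = 2.29 m at depth y = 0.863 m, the central angle is θ = 2 arccos(1 − 2y/D) = 2.644 rad. Then A = (D²/8)(θ − sin θ) = 1.42 m² and P = Dθ/2 = 3.027 m. Hydraulic radius R = A/P = 1.42/3.027 = 0.4691 m. Q_A = (1/0.015)·1.42·0.4691^(2/3)·√0.0014 = 2.139 m³/s.
Channel B: For a circular section of diameter D = 0.817 m at depth y = 0.275 m, the central angle is θ = 2 arccos(1 − 2y/D) = 2.476 rad. Then A = (D²/8)(θ − sin θ) = 0.155 m² and P = Dθ/2 = 1.011 m. Hydraulic radius R = A/P = 0.155/1.011 = 0.1533 m. Q_B = (1/0.015)·0.155·0.1533^(2/3)·√0.0014 = 0.1108 m³/s.
The larger discharge is 2.139 m³/s and the smaller is 0.1108 m³/s; the ratio is 19.3.

19.3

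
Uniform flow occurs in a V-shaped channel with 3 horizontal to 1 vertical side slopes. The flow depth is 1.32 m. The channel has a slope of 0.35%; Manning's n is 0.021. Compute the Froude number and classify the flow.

For a triangular section with side slope z = 3: A = zy² = 3×1.32² = 5.227 m²; P = 2y√(1+z²) = 2×1.32×3.162 = 8.348 m.
Hydraulic radius R = A/P = 5.227/8.348 = 0.6261 m.
V = (1/n) R^(2/3) √S = (1/0.021) × 0.6261^(2/3) × √0.0035 = 2.062 m/s. Hydraulic depth D_h = A/T = 5.227/7.92 = 0.66 m.
Froude number Fr = V/√(g·D_h) = 2.062/√(9.81×0.66) = 0.81, which is less than 1, so the flow is subcritical.

subcritical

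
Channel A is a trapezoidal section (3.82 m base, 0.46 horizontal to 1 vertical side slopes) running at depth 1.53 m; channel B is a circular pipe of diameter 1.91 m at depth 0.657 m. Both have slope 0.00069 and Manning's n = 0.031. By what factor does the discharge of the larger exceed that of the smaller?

Channel A: With bottom width b = 3.82 m and side slope z = 0.46: A = (b + zy)y = (3.82 + 0.46×1.53)×1.53 = 6.921 m²; P = b + 2y√(1+z²) = 3.82 + 2×1.53×1.101 = 7.188 m. Hydraulic radius R = A/P = 6.921/7.188 = 0.9629 m. Q_A = (1/0.031)·6.921·0.9629^(2/3)·√0.00069 = 5.719 m³/s.
Channel B: For a circular section of diameter D = 1.91 m at depth y = 0.657 m, the central angle is θ = 2 arccos(1 − 2y/D) = 2.507 rad. Then A = (D²/8)(θ − sin θ) = 0.8728 m² and P = Dθ/2 = 2.394 m. Hydraulic radius R = A/P = 0.8728/2.394 = 0.3646 m. Q_B = (1/0.031)·0.8728·0.3646^(2/3)·√0.00069 = 0.3774 m³/s.
The larger discharge is 5.719 m³/s and the smaller is 0.3774 m³/s; the ratio is 15.2.

15.2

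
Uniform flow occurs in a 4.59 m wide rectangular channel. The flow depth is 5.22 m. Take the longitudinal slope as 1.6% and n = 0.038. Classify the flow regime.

Flow area A = b·y = 4.59 × 5.22 = 23.96 m². Wetted perimeter P = b + 2y = 4.59 + 2×5.22 = 15.03 m.
Hydraulic radius R = A/P = 23.96/15.03 = 1.594 m.
V = (1/n) R^(2/3) √S = (1/0.038) × 1.594^(2/3) × √0.016 = 4.542 m/s. Hydraulic depth D_h = A/T = 23.96/4.59 = 5.22 m.
Froude number Fr = V/√(g·D_h) = 4.542/√(9.81×5.22) = 0.635, which is less than 1, so the flow is subcritical.

subcritical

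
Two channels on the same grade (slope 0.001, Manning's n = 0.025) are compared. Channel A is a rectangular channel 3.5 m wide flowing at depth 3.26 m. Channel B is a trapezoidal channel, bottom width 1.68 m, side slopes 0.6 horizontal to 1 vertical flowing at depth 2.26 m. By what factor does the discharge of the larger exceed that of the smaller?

Channel A: Flow area A = b·y = 3.5 × 3.26 = 11.41 m². Wetted perimeter P = b + 2y = 3.5 + 2×3.26 = 10.02 m. Hydraulic radius R = A/P = 11.41/10.02 = 1.139 m. Q_A = (1/0.025)·11.41·1.139^(2/3)·√0.001 = 15.74 m³/s.
Channel B: With bottom width b = 1.68 m and side slope z = 0.6: A = (b + zy)y = (1.68 + 0.6×2.26)×2.26 = 6.861 m²; P = b + 2y√(1+z²) = 1.68 + 2×2.26×1.166 = 6.951 m. Hydraulic radius R = A/P = 6.861/6.951 = 0.9871 m. Q_B = (1/0.025)·6.861·0.9871^(2/3)·√0.001 = 8.604 m³/s.
The larger discharge is 15.74 m³/s and the smaller is 8.604 m³/s; the ratio is 1.83.

1.83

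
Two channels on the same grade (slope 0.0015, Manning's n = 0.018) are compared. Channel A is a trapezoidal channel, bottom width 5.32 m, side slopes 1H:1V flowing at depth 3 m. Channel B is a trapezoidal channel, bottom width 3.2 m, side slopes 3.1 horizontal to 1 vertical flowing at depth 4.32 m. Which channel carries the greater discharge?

channel B

Channel A: With bottom width b = 5.32 m and side slope z = 1: A = (b + zy)y = (5.32 + 1×3)×3 = 24.96 m²; P = b + 2y√(1+z²) = 5.32 + 2×3×1.414 = 13.81 m. Hydraulic radius R = A/P = 24.96/13.81 = 1.808 m. Q_A = (1/0.018)·24.96·1.808^(2/3)·√0.0015 = 79.7 m³/s.
Channel B: With bottom width b = 3.2 m and side slope z = 3.1: A = (b + zy)y = (3.2 + 3.1×4.32)×4.32 = 71.68 m²; P = b + 2y√(1+z²) = 3.2 + 2×4.32×3.257 = 31.34 m. Hydraulic radius R = A/P = 71.68/31.34 = 2.287 m. Q_B = (1/0.018)·71.68·2.287^(2/3)·√0.0015 = 267.7 m³/s.
Q_A = 79.7 m³/s vs Q_B = 267.7 m³/s, so channel B carries more.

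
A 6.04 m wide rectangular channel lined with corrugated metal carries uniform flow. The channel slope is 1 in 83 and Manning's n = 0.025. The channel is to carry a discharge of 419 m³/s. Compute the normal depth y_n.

Manning's equation rearranged: A R^(2/3) = nQ / (1·√S) = 0.025 × 419 / (√0.01205) = 95.43.
Trying y = 11.4 m: A R^(2/3) = 123 — over.
Trying y = 8 m: A R^(2/3) = 81.55 — short.
Trying y = 9.15 m: A R^(2/3) = 95.47 — ≈ 95.43.

y_n = 9.15 m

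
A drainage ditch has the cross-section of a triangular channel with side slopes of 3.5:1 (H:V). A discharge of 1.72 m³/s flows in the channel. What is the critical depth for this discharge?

At critical depth, Q² T / (g A³) = 1, i.e. A³/T = Q²/g = 1.72²/9.81 = 0.3016.
At y = 0.64 m: A³/T = 0.6577 — too large.
At y = 0.417 m: A³/T = 0.07723 — too small.
At y = 0.548 m: A³/T = 0.3027 — ≈ 0.3016.

y_c = 0.548 m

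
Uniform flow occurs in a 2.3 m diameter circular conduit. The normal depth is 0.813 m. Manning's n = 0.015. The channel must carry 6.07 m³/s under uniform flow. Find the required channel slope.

S = 0.014

For a circular section of diameter D = 2.3 m at depth y = 0.813 m, the central angle is θ = 2 arccos(1 − 2y/D) = 2.547 rad. Then A = (D²/8)(θ − sin θ) = 1.314 m² and P = Dθ/2 = 2.929 m.
Hydraulic radius R = A/P = 1.314/2.929 = 0.4485 m.
From Manning's equation, S = [nQ / (1 A R^(2/3))]² = [0.015 × 6.07 / (1 × 1.314 × 0.4485^(2/3))]² = 0.014.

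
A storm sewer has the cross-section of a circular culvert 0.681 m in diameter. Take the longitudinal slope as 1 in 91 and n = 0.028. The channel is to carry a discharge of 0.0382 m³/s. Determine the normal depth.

Manning's equation rearranged: A R^(2/3) = nQ / (1·√S) = 0.028 × 0.0382 / (√0.01099) = 0.0102.
Trying y = 0.157 m: A R^(2/3) = 0.01304 — over.
Trying y = 0.119 m: A R^(2/3) = 0.007444 — short.
Trying y = 0.139 m: A R^(2/3) = 0.01021 — matches.

y_n = 0.139 m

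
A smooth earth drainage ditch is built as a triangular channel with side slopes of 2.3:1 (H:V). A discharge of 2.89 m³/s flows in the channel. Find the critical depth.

At critical depth, Q² T / (g A³) = 1, i.e. A³/T = Q²/g = 2.89²/9.81 = 0.8514.
Try y = 0.878 m: A³/T = 1.38 — over.
Try y = 0.543 m: A³/T = 0.1249 — short.
Try y = 0.797 m: A³/T = 0.8506 — matches.

y_c = 0.797 m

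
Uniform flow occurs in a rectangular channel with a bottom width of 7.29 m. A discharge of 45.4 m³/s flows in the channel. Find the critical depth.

For a rectangular channel, critical depth y_c = (q²/g)^(1/3) where q = Q/b = 45.4/7.29 = 6.228 m²/s.
So y_c = (6.228²/9.81)^(1/3) = 1.58 m.

y_c = 1.58 m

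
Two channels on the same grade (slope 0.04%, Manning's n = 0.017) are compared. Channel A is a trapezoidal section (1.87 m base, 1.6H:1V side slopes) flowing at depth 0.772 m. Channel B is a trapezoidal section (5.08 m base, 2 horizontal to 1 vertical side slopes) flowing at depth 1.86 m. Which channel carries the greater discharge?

Channel A: With bottom width b = 1.87 m and side slope z = 1.6: A = (b + zy)y = (1.87 + 1.6×0.772)×0.772 = 2.397 m²; P = b + 2y√(1+z²) = 1.87 + 2×0.772×1.887 = 4.783 m. Hydraulic radius R = A/P = 2.397/4.783 = 0.5012 m. Q_A = (1/0.017)·2.397·0.5012^(2/3)·√0.0004 = 1.779 m³/s.
Channel B: With bottom width b = 5.08 m and side slope z = 2: A = (b + zy)y = (5.08 + 2×1.86)×1.86 = 16.37 m²; P = b + 2y√(1+z²) = 5.08 + 2×1.86×2.236 = 13.4 m. Hydraulic radius R = A/P = 16.37/13.4 = 1.222 m. Q_B = (1/0.017)·16.37·1.222^(2/3)·√0.0004 = 22.01 m³/s.
Q_A = 1.779 m³/s vs Q_B = 22.01 m³/s, so channel B carries more.

channel B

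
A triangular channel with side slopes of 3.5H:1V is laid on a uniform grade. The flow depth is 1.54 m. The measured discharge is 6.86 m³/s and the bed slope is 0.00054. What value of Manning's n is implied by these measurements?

For a triangular section with side slope z = 3.5: A = zy² = 3.5×1.54² = 8.301 m²; P = 2y√(1+z²) = 2×1.54×3.64 = 11.21 m.
Hydraulic radius R = A/P = 8.301/11.21 = 0.7404 m.
Rearranging Manning's equation: n = (1/Q) A R^(2/3) S^(1/2) = (1/6.86) × 8.301 × 0.7404^(2/3) × √0.00054 = 0.023.

n = 0.023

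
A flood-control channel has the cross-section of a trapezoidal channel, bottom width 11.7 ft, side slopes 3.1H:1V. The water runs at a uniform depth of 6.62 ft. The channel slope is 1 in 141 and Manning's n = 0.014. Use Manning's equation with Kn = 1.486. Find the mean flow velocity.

With bottom width b = 11.7 ft and side slope z = 3.1: A = (b + zy)y = (11.7 + 3.1×6.62)×6.62 = 213.3 ft²; P = b + 2y√(1+z²) = 11.7 + 2×6.62×3.257 = 54.83 ft.
Hydraulic radius R = A/P = 213.3/54.83 = 3.891 ft.
From Manning's equation, V = (1.486/n) R^(2/3) S^(1/2) = (1.486/0.014) × 3.891^(2/3) × 0.007092^(1/2) = 22.1 ft/s.

V = 22.1 ft/s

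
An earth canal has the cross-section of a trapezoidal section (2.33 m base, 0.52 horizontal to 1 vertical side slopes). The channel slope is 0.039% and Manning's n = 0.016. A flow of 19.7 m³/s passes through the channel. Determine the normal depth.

Manning's equation rearranged: A R^(2/3) = nQ / (1·√S) = 0.016 × 19.7 / (√0.00039) = 15.96.
Try y = 3.7 m: A R^(2/3) = 20.4 — too large.
Try y = 2.26 m: A R^(2/3) = 8.272 — too small.
Try y = 3.25 m: A R^(2/3) = 15.98 — matches.

y_n = 3.25 m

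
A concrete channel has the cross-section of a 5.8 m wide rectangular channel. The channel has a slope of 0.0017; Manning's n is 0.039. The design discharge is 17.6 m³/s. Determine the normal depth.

Manning's equation rearranged: A R^(2/3) = nQ / (1·√S) = 0.039 × 17.6 / (√0.0017) = 16.65.
Try y = 2.71 m: A R^(2/3) = 19.68 — over.
Try y = 1.9 m: A R^(2/3) = 12.08 — short.
Try y = 2.4 m: A R^(2/3) = 16.69 — matches.

y_n = 2.4 m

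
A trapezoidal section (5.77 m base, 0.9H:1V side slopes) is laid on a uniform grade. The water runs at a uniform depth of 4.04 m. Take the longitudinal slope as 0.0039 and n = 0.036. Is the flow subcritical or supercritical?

subcritical

With bottom width b = 5.77 m and side slope z = 0.9: A = (b + zy)y = (5.77 + 0.9×4.04)×4.04 = 38 m²; P = b + 2y√(1+z²) = 5.77 + 2×4.04×1.345 = 16.64 m.
Hydraulic radius R = A/P = 38/16.64 = 2.284 m.
V = (1/n) R^(2/3) √S = (1/0.036) × 2.284^(2/3) × √0.0039 = 3.008 m/s. Hydraulic depth D_h = A/T = 38/13.04 = 2.914 m.
Froude number Fr = V/√(g·D_h) = 3.008/√(9.81×2.914) = 0.563, which is less than 1, so the flow is subcritical.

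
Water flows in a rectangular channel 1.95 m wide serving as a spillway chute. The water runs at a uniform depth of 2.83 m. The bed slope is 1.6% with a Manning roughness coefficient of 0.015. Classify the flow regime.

supercritical

Flow area A = b·y = 1.95 × 2.83 = 5.519 m². Wetted perimeter P = b + 2y = 1.95 + 2×2.83 = 7.61 m.
Hydraulic radius R = A/P = 5.519/7.61 = 0.7252 m.
V = (1/n) R^(2/3) √S = (1/0.015) × 0.7252^(2/3) × √0.016 = 6.807 m/s. Hydraulic depth D_h = A/T = 5.519/1.95 = 2.83 m.
Froude number Fr = V/√(g·D_h) = 6.807/√(9.81×2.83) = 1.29, which is greater than 1, so the flow is supercritical.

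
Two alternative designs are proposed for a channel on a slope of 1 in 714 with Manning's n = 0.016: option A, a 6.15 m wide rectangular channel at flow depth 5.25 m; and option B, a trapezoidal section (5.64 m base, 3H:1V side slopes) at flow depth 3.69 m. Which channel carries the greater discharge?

Channel A: Flow area A = b·y = 6.15 × 5.25 = 32.29 m². Wetted perimeter P = b + 2y = 6.15 + 2×5.25 = 16.65 m. Hydraulic radius R = A/P = 32.29/16.65 = 1.939 m. Q_A = (1/0.016)·32.29·1.939^(2/3)·√0.001401 = 117.4 m³/s.
Channel B: With bottom width b = 5.64 m and side slope z = 3: A = (b + zy)y = (5.64 + 3×3.69)×3.69 = 61.66 m²; P = b + 2y√(1+z²) = 5.64 + 2×3.69×3.162 = 28.98 m. Hydraulic radius R = A/P = 61.66/28.98 = 2.128 m. Q_B = (1/0.016)·61.66·2.128^(2/3)·√0.001401 = 238.6 m³/s.
Q_A = 117.4 m³/s vs Q_B = 238.6 m³/s, so channel B carries more.

channel B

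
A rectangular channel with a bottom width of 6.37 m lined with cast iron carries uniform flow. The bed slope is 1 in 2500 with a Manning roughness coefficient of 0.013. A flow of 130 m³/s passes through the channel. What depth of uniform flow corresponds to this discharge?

Manning's equation rearranged: A R^(2/3) = nQ / (1·√S) = 0.013 × 130 / (√0.0004) = 84.5.
Try y = 9.29 m: A R^(2/3) = 105.2 — over.
Try y = 5.85 m: A R^(2/3) = 60.37 — short.
Try y = 7.72 m: A R^(2/3) = 84.56 — close enough.

y_n = 7.72 m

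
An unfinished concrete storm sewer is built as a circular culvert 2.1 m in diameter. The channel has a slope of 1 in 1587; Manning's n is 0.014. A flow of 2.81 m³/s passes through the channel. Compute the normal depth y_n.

y_n = 1.29 m

Manning's equation rearranged: A R^(2/3) = nQ / (1·√S) = 0.014 × 2.81 / (√0.0006301) = 1.567.
At y = 0.992 m: A R^(2/3) = 1.022 — low.
At y = 1.6 m: A R^(2/3) = 2.093 — high.
At y = 1.29 m: A R^(2/3) = 1.569 — ≈ 1.567.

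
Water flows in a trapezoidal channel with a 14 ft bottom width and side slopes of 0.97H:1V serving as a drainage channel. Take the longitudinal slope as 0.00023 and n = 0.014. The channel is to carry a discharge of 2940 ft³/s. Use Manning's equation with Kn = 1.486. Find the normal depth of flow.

y_n = 15.7 ft

Manning's equation rearranged: A R^(2/3) = nQ / (1.486·√S) = 0.014 × 2940 / (1.486 × √0.00023) = 1826.
At y = 19.2 ft: A R^(2/3) = 2766 — too large.
At y = 13.8 ft: A R^(2/3) = 1410 — too small.
At y = 15.7 ft: A R^(2/3) = 1827 — close enough.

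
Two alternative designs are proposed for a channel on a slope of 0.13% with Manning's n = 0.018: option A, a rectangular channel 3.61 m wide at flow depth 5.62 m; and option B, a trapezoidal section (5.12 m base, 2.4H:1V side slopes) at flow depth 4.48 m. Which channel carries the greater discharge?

channel B

Channel A: Flow area A = b·y = 3.61 × 5.62 = 20.29 m². Wetted perimeter P = b + 2y = 3.61 + 2×5.62 = 14.85 m. Hydraulic radius R = A/P = 20.29/14.85 = 1.366 m. Q_A = (1/0.018)·20.29·1.366^(2/3)·√0.0013 = 50.04 m³/s.
Channel B: With bottom width b = 5.12 m and side slope z = 2.4: A = (b + zy)y = (5.12 + 2.4×4.48)×4.48 = 71.11 m²; P = b + 2y√(1+z²) = 5.12 + 2×4.48×2.6 = 28.42 m. Hydraulic radius R = A/P = 71.11/28.42 = 2.502 m. Q_B = (1/0.018)·71.11·2.502^(2/3)·√0.0013 = 262.5 m³/s.
Q_A = 50.04 m³/s vs Q_B = 262.5 m³/s, so channel B carries more.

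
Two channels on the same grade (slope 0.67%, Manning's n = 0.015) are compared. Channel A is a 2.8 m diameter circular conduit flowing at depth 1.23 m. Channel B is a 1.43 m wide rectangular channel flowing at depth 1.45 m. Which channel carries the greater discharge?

channel A

Channel A: For a circular section of diameter D = 2.8 m at depth y = 1.23 m, the central angle is θ = 2 arccos(1 − 2y/D) = 2.898 rad. Then A = (D²/8)(θ − sin θ) = 2.604 m² and P = Dθ/2 = 4.057 m. Hydraulic radius R = A/P = 2.604/4.057 = 0.6418 m. Q_A = (1/0.015)·2.604·0.6418^(2/3)·√0.0067 = 10.57 m³/s.
Channel B: Flow area A = b·y = 1.43 × 1.45 = 2.073 m². Wetted perimeter P = b + 2y = 1.43 + 2×1.45 = 4.33 m. Hydraulic radius R = A/P = 2.073/4.33 = 0.4789 m. Q_B = (1/0.015)·2.073·0.4789^(2/3)·√0.0067 = 6.926 m³/s.
Q_A = 10.57 m³/s vs Q_B = 6.926 m³/s, so channel A carries more.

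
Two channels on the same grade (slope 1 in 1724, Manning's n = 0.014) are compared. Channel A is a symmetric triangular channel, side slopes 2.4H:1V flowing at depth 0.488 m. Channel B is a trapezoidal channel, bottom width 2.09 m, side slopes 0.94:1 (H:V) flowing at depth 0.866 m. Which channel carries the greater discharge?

Channel A: For a triangular section with side slope z = 2.4: A = zy² = 2.4×0.488² = 0.5715 m²; P = 2y√(1+z²) = 2×0.488×2.6 = 2.538 m. Hydraulic radius R = A/P = 0.5715/2.538 = 0.2252 m. Q_A = (1/0.014)·0.5715·0.2252^(2/3)·√0.00058 = 0.364 m³/s.
Channel B: With bottom width b = 2.09 m and side slope z = 0.94: A = (b + zy)y = (2.09 + 0.94×0.866)×0.866 = 2.515 m²; P = b + 2y√(1+z²) = 2.09 + 2×0.866×1.372 = 4.467 m. Hydraulic radius R = A/P = 2.515/4.467 = 0.563 m. Q_B = (1/0.014)·2.515·0.563^(2/3)·√0.00058 = 2.95 m³/s.
Q_A = 0.364 m³/s vs Q_B = 2.95 m³/s, so channel B carries more.

channel B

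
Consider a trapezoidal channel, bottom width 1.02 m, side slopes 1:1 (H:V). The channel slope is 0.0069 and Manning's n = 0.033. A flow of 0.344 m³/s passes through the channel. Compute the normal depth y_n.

y_n = 0.295 m

Manning's equation rearranged: A R^(2/3) = nQ / (1·√S) = 0.033 × 0.344 / (√0.0069) = 0.1367.
Trying y = 0.257 m: A R^(2/3) = 0.1077 — short.
Trying y = 0.295 m: A R^(2/3) = 0.1367 — matches.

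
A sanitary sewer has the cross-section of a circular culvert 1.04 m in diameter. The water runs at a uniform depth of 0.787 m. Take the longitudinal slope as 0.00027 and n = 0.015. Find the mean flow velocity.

For a circular section of diameter D = 1.04 m at depth y = 0.787 m, the central angle is θ = 2 arccos(1 − 2y/D) = 4.22 rad. Then A = (D²/8)(θ − sin θ) = 0.6897 m² and P = Dθ/2 = 2.194 m.
Hydraulic radius R = A/P = 0.6897/2.194 = 0.3143 m.
From Manning's equation, V = (1/n) R^(2/3) S^(1/2) = (1/0.015) × 0.3143^(2/3) × 0.00027^(1/2) = 0.506 m/s.

V = 0.506 m/s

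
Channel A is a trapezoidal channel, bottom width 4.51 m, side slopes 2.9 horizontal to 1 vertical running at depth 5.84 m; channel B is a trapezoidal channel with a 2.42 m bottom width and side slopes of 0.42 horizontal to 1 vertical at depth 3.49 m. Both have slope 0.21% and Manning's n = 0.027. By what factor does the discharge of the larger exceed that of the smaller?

16

Channel A: With bottom width b = 4.51 m and side slope z = 2.9: A = (b + zy)y = (4.51 + 2.9×5.84)×5.84 = 125.2 m²; P = b + 2y√(1+z²) = 4.51 + 2×5.84×3.068 = 40.34 m. Hydraulic radius R = A/P = 125.2/40.34 = 3.105 m. Q_A = (1/0.027)·125.2·3.105^(2/3)·√0.0021 = 452.4 m³/s.
Channel B: With bottom width b = 2.42 m and side slope z = 0.42: A = (b + zy)y = (2.42 + 0.42×3.49)×3.49 = 13.56 m²; P = b + 2y√(1+z²) = 2.42 + 2×3.49×1.085 = 9.991 m. Hydraulic radius R = A/P = 13.56/9.991 = 1.357 m. Q_B = (1/0.027)·13.56·1.357^(2/3)·√0.0021 = 28.22 m³/s.
The larger discharge is 452.4 m³/s and the smaller is 28.22 m³/s; the ratio is 16.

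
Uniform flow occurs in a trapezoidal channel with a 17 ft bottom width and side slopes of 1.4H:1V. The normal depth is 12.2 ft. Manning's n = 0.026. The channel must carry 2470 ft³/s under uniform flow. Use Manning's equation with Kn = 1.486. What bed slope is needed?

S = 0.000799

With bottom width b = 17 ft and side slope z = 1.4: A = (b + zy)y = (17 + 1.4×12.2)×12.2 = 415.8 ft²; P = b + 2y√(1+z²) = 17 + 2×12.2×1.72 = 58.98 ft.
Hydraulic radius R = A/P = 415.8/58.98 = 7.05 ft.
From Manning's equation, S = [nQ / (1.486 A R^(2/3))]² = [0.026 × 2470 / (1.486 × 415.8 × 7.05^(2/3))]² = 0.000799.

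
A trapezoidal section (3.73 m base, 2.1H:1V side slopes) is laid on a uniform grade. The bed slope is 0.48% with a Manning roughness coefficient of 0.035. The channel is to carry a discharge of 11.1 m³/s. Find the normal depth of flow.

Manning's equation rearranged: A R^(2/3) = nQ / (1·√S) = 0.035 × 11.1 / (√0.0048) = 5.608.
Trying y = 0.817 m: A R^(2/3) = 3.133 — low.
Trying y = 1.11 m: A R^(2/3) = 5.585 — close enough.

y_n = 1.11 m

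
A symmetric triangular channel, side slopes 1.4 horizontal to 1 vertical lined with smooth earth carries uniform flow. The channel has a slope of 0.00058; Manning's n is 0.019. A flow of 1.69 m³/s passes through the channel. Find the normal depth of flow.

Manning's equation rearranged: A R^(2/3) = nQ / (1·√S) = 0.019 × 1.69 / (√0.00058) = 1.333.
Trying y = 1.06 m: A R^(2/3) = 0.8979 — short.
Trying y = 1.23 m: A R^(2/3) = 1.335 — ≈ 1.333.

y_n = 1.23 m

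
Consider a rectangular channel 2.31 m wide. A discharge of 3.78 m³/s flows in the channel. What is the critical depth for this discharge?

y_c = 0.649 m

For a rectangular channel, critical depth y_c = (q²/g)^(1/3) where q = Q/b = 3.78/2.31 = 1.636 m²/s.
So y_c = (1.636²/9.81)^(1/3) = 0.649 m.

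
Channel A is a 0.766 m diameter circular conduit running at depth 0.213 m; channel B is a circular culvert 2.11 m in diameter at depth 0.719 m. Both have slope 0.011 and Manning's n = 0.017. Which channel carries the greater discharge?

channel B

Channel A: For a circular section of diameter D = 0.766 m at depth y = 0.213 m, the central angle is θ = 2 arccos(1 − 2y/D) = 2.222 rad. Then A = (D²/8)(θ − sin θ) = 0.1046 m² and P = Dθ/2 = 0.8509 m. Hydraulic radius R = A/P = 0.1046/0.8509 = 0.1229 m. Q_A = (1/0.017)·0.1046·0.1229^(2/3)·√0.011 = 0.1596 m³/s.
Channel B: For a circular section of diameter D = 2.11 m at depth y = 0.719 m, the central angle is θ = 2 arccos(1 − 2y/D) = 2.493 rad. Then A = (D²/8)(θ − sin θ) = 1.052 m² and P = Dθ/2 = 2.63 m. Hydraulic radius R = A/P = 1.052/2.63 = 0.3998 m. Q_B = (1/0.017)·1.052·0.3998^(2/3)·√0.011 = 3.521 m³/s.
Q_A = 0.1596 m³/s vs Q_B = 3.521 m³/s, so channel B carries more.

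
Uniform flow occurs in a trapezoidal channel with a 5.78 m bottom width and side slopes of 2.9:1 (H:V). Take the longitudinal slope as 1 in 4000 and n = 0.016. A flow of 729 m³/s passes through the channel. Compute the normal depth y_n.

Manning's equation rearranged: A R^(2/3) = nQ / (1·√S) = 0.016 × 729 / (√0.00025) = 737.7.
Trying y = 6.94 m: A R^(2/3) = 431.5 — low.
Trying y = 9.71 m: A R^(2/3) = 969.1 — high.
Trying y = 8.68 m: A R^(2/3) = 737.8 — close enough.

y_n = 8.68 m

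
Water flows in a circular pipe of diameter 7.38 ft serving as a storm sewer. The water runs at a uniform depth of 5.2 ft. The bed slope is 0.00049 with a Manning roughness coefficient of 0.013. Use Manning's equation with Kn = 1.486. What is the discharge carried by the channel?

Q = 137 ft³/s

For a circular section of diameter D = 7.38 ft at depth y = 5.2 ft, the central angle is θ = 2 arccos(1 − 2y/D) = 3.985 rad. Then A = (D²/8)(θ − sin θ) = 32.21 ft² and P = Dθ/2 = 14.7 ft.
Hydraulic radius R = A/P = 32.21/14.7 = 2.191 ft.
Manning's equation: Q = (1.486/n) A R^(2/3) S^(1/2) = (1.486/0.013) × 32.21 × 2.191^(2/3) × 0.00049^(1/2) = 137 ft³/s.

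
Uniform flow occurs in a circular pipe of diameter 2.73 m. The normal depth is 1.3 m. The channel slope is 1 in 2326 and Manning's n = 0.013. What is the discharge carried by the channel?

Q = 3.33 m³/s

For a circular section of diameter D = 2.73 m at depth y = 1.3 m, the central angle is θ = 2 arccos(1 − 2y/D) = 3.046 rad. Then A = (D²/8)(θ − sin θ) = 2.749 m² and P = Dθ/2 = 4.158 m.
Hydraulic radius R = A/P = 2.749/4.158 = 0.6612 m.
Manning's equation: Q = (1/n) A R^(2/3) S^(1/2) = (1/0.013) × 2.749 × 0.6612^(2/3) × 0.0004299^(1/2) = 3.33 m³/s.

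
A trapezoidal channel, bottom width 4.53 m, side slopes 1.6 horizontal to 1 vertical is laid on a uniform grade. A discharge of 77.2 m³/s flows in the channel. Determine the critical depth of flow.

y_c = 2.34 m

At critical depth, Q² T / (g A³) = 1, i.e. A³/T = Q²/g = 77.2²/9.81 = 607.5.
At y = 1.69 m: A³/T = 183.9 — short.
At y = 2.77 m: A³/T = 1142 — over.
At y = 2.34 m: A³/T = 603.9 — close enough.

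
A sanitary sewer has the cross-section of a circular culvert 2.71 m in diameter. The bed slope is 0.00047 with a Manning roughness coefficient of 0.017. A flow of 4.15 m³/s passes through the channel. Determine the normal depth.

Manning's equation rearranged: A R^(2/3) = nQ / (1·√S) = 0.017 × 4.15 / (√0.00047) = 3.254.
At y = 1.27 m: A R^(2/3) = 1.99 — low.
At y = 2.1 m: A R^(2/3) = 4.209 — high.
At y = 1.72 m: A R^(2/3) = 3.252 — close enough.

y_n = 1.72 m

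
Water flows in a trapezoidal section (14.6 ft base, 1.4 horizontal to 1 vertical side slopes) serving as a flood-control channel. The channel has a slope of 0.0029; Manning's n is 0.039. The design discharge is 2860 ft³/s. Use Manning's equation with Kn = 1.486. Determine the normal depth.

Manning's equation rearranged: A R^(2/3) = nQ / (1.486·√S) = 0.039 × 2860 / (1.486 × √0.0029) = 1394.
Trying y = 9.15 ft: A R^(2/3) = 776 — low.
Trying y = 13.2 ft: A R^(2/3) = 1639 — high.
Trying y = 12.2 ft: A R^(2/3) = 1391 — ≈ 1394.

y_n = 12.2 ft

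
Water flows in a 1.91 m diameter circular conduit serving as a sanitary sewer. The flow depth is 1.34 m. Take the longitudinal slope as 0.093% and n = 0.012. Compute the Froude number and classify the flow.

subcritical

For a circular section of diameter D = 1.91 m at depth y = 1.34 m, the central angle is θ = 2 arccos(1 − 2y/D) = 3.971 rad. Then A = (D²/8)(θ − sin θ) = 2.148 m² and P = Dθ/2 = 3.793 m.
Hydraulic radius R = A/P = 2.148/3.793 = 0.5662 m.
V = (1/n) R^(2/3) √S = (1/0.012) × 0.5662^(2/3) × √0.00093 = 1.739 m/s. Hydraulic depth D_h = A/T = 2.148/1.748 = 1.229 m.
Froude number Fr = V/√(g·D_h) = 1.739/√(9.81×1.229) = 0.501, which is less than 1, so the flow is subcritical.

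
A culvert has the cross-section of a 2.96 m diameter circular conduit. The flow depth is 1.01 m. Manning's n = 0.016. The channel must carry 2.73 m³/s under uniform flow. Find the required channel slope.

S = 0.000958

For a circular section of diameter D = 2.96 m at depth y = 1.01 m, the central angle is θ = 2 arccos(1 − 2y/D) = 2.495 rad. Then A = (D²/8)(θ − sin θ) = 2.073 m² and P = Dθ/2 = 3.693 m.
Hydraulic radius R = A/P = 2.073/3.693 = 0.5614 m.
From Manning's equation, S = [nQ / (1 A R^(2/3))]² = [0.016 × 2.73 / (1 × 2.073 × 0.5614^(2/3))]² = 0.000958.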